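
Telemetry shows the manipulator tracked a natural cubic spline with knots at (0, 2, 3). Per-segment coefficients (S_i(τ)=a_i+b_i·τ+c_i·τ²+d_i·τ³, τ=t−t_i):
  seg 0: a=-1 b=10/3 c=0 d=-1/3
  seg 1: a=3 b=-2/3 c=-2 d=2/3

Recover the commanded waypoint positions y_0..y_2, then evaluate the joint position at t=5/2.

y_0=-1 y_1=3 y_2=1
S(5/2) = 9/4

y_0 = S_0(0) = a_0 = -1
y_1 = S_1(0) = a_1 = 3
y_2 = S_1(1) = 1
t_q=5/2 is in segment 1 (τ=1/2); S_1(τ)=9/4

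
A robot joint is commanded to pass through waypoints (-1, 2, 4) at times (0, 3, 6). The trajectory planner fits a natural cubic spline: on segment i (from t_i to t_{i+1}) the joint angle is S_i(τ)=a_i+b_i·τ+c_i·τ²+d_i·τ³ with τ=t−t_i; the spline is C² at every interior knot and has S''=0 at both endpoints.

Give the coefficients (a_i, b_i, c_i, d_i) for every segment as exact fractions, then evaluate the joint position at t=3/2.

  seg 0: a=-1 b=13/12 c=0 d=-1/108
  seg 1: a=2 b=5/6 c=-1/12 d=1/108
S(3/2) = 19/32

Δ: Δ0=1, Δ1=2/3
row 1: diag=12, rhs=-2; c'=1/4, d'=-1/6
back: M1=-1/6
M: M0=0, M1=-1/6, M2=0
seg 0: a=-1, c=M0/2=0, d=(M1−M0)/(6·3)=-1/108, b=Δ0−h0·(2M0+M1)/6=13/12
seg 1: a=2, c=M1/2=-1/12, d=(M2−M1)/(6·3)=1/108, b=Δ1−h1·(2M1+M2)/6=5/6
t_q=3/2 → seg 0, τ=3/2; S=-1+13/12·τ+0·τ²+-1/108·τ³=19/32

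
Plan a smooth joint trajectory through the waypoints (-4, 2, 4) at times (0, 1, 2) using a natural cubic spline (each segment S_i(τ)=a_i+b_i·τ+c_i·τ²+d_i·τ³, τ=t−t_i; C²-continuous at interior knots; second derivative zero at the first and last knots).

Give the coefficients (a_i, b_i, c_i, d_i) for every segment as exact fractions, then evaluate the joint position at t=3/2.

  seg 0: a=-4 b=7 c=0 d=-1
  seg 1: a=2 b=4 c=-3 d=1
S(3/2) = 27/8

Δ: Δ0=6, Δ1=2
row 1: diag=4, rhs=-24; c'=1/4, d'=-6
back: M1=-6
M: M0=0, M1=-6, M2=0
seg 0: a=-4, c=M0/2=0, d=(M1−M0)/(6·1)=-1, b=Δ0−h0·(2M0+M1)/6=7
seg 1: a=2, c=M1/2=-3, d=(M2−M1)/(6·1)=1, b=Δ1−h1·(2M1+M2)/6=4
t_q=3/2 → seg 1, τ=1/2; S=2+4·τ+-3·τ²+1·τ³=27/8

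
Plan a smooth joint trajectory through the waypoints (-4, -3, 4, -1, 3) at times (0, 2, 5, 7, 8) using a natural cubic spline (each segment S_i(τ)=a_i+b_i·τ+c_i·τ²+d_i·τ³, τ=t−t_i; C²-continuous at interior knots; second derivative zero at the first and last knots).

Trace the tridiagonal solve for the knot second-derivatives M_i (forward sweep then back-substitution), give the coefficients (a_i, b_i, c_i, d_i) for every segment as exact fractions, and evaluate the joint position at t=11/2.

  seg 0: a=-4 b=-613/1518 c=0 d=343/1518
  seg 1: a=-3 b=3503/1518 c=343/253 d=-2045/4554
  seg 2: a=4 b=-1277/759 c=-1359/506 d=6913/6072
  seg 3: a=-1 b=1877/1518 c=4195/1012 d=-4195/3036
S(11/2) = 42579/16192

Δ: Δ0=1/2, Δ1=7/3, Δ2=-5/2, Δ3=4
row 1: diag=10, rhs=11; c'=3/10, d'=11/10
row 2: denom=10−3·3/10=91/10; d'=(-29−3·11/10)/(91/10)=-323/91
row 3: denom=6−2·20/91=506/91; d'=(39−2·-323/91)/(506/91)=4195/506
back: M3=4195/506
back: M2=-323/91−20/91·4195/506=-1359/253
back: M1=11/10−3/10·-1359/253=686/253
M: M0=0, M1=686/253, M2=-1359/253, M3=4195/506, M4=0
seg 0: a=-4, c=M0/2=0, d=(M1−M0)/(6·2)=343/1518, b=Δ0−h0·(2M0+M1)/6=-613/1518
seg 1: a=-3, c=M1/2=343/253, d=(M2−M1)/(6·3)=-2045/4554, b=Δ1−h1·(2M1+M2)/6=3503/1518
seg 2: a=4, c=M2/2=-1359/506, d=(M3−M2)/(6·2)=6913/6072, b=Δ2−h2·(2M2+M3)/6=-1277/759
seg 3: a=-1, c=M3/2=4195/1012, d=(M4−M3)/(6·1)=-4195/3036, b=Δ3−h3·(2M3+M4)/6=1877/1518
t_q=11/2 → seg 2, τ=1/2; S=4+-1277/759·τ+-1359/506·τ²+6913/6072·τ³=42579/16192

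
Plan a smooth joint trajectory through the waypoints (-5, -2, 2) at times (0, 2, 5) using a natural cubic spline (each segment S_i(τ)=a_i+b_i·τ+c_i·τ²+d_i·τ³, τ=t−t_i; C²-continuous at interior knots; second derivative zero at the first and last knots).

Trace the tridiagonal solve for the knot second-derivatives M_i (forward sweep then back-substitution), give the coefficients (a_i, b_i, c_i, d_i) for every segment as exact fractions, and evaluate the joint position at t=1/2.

Δ: Δ0=3/2, Δ1=4/3
row 1: diag=10, rhs=-1; c'=3/10, d'=-1/10
back: M1=-1/10
M: M0=0, M1=-1/10, M2=0
seg 0: a=-5, c=M0/2=0, d=(M1−M0)/(6·2)=-1/120, b=Δ0−h0·(2M0+M1)/6=23/15
seg 1: a=-2, c=M1/2=-1/20, d=(M2−M1)/(6·3)=1/180, b=Δ1−h1·(2M1+M2)/6=43/30
t_q=1/2 → seg 0, τ=1/2; S=-5+23/15·τ+0·τ²+-1/120·τ³=-271/64

  seg 0: a=-5 b=23/15 c=0 d=-1/120
  seg 1: a=-2 b=43/30 c=-1/20 d=1/180
S(1/2) = -271/64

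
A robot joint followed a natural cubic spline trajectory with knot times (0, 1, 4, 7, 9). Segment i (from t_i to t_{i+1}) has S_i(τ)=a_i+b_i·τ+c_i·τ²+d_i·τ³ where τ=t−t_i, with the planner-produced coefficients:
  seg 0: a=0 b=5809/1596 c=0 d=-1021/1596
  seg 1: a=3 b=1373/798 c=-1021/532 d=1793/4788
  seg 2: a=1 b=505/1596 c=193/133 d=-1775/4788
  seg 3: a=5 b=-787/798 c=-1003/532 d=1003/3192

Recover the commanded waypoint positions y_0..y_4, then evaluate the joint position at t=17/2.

y_0 = S_0(0) = a_0 = 0
y_1 = S_1(0) = a_1 = 3
y_2 = S_2(0) = a_2 = 1
y_3 = S_3(0) = a_3 = 5
y_4 = S_3(2) = -2
t_q=17/2 is in segment 3 (τ=3/2); S_3(τ)=2887/8512

y_0=0 y_1=3 y_2=1 y_3=5 y_4=-2
S(17/2) = 2887/8512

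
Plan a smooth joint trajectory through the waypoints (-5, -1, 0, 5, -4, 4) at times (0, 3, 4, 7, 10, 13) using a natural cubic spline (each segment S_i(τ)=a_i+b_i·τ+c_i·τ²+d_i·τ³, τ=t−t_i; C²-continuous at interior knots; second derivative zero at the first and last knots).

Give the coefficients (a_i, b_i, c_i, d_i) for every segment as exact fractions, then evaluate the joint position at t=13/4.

Δ: Δ0=4/3, Δ1=1, Δ2=5/3, Δ3=-3, Δ4=8/3
row 1: diag=8, rhs=-2; c'=1/8, d'=-1/4
row 2: denom=8−1·1/8=63/8; d'=(4−1·-1/4)/(63/8)=34/63
row 3: denom=12−3·8/21=76/7; d'=(-28−3·34/63)/(76/7)=-311/114
row 4: denom=12−3·21/76=849/76; d'=(34−3·-311/114)/(849/76)=3206/849
back: M4=3206/849
back: M3=-311/114−21/76·3206/849=-3202/849
back: M2=34/63−8/21·-3202/849=1678/849
back: M1=-1/4−1/8·1678/849=-422/849
M: M0=0, M1=-422/849, M2=1678/849, M3=-3202/849, M4=3206/849, M5=0
seg 0: a=-5, c=M0/2=0, d=(M1−M0)/(6·3)=-211/7641, b=Δ0−h0·(2M0+M1)/6=1343/849
seg 1: a=-1, c=M1/2=-211/849, d=(M2−M1)/(6·1)=350/849, b=Δ1−h1·(2M1+M2)/6=710/849
seg 2: a=0, c=M2/2=839/849, d=(M3−M2)/(6·3)=-2440/7641, b=Δ2−h2·(2M2+M3)/6=446/283
seg 3: a=5, c=M3/2=-1601/849, d=(M4−M3)/(6·3)=356/849, b=Δ3−h3·(2M3+M4)/6=-316/283
seg 4: a=-4, c=M4/2=1603/849, d=(M5−M4)/(6·3)=-1603/7641, b=Δ4−h4·(2M4+M5)/6=-314/283
t_q=13/4 → seg 1, τ=1/4; S=-1+710/849·τ+-211/849·τ²+350/849·τ³=-7245/9056

  seg 0: a=-5 b=1343/849 c=0 d=-211/7641
  seg 1: a=-1 b=710/849 c=-211/849 d=350/849
  seg 2: a=0 b=446/283 c=839/849 d=-2440/7641
  seg 3: a=5 b=-316/283 c=-1601/849 d=356/849
  seg 4: a=-4 b=-314/283 c=1603/849 d=-1603/7641
S(13/4) = -7245/9056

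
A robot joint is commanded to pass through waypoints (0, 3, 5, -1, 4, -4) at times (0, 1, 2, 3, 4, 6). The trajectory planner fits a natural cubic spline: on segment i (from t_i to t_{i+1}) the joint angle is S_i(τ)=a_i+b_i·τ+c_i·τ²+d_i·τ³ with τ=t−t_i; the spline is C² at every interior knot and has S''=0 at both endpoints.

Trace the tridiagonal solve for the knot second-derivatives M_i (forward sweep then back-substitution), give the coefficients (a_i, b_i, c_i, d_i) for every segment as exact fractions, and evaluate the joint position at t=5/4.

  seg 0: a=0 b=790/321 c=0 d=173/321
  seg 1: a=3 b=1309/321 c=173/107 d=-1186/321
  seg 2: a=5 b=-1211/321 c=-1013/107 d=2324/321
  seg 3: a=-1 b=-317/321 c=1311/107 d=-2011/321
  seg 4: a=4 b=1516/321 c=-700/107 d=350/321
S(5/4) = 13911/3424

Δ: Δ0=3, Δ1=2, Δ2=-6, Δ3=5, Δ4=-4
row 1: diag=4, rhs=-6; c'=1/4, d'=-3/2
row 2: denom=4−1·1/4=15/4; d'=(-48−1·-3/2)/(15/4)=-62/5
row 3: denom=4−1·4/15=56/15; d'=(66−1·-62/5)/(56/15)=21
row 4: denom=6−1·15/56=321/56; d'=(-54−1·21)/(321/56)=-1400/107
back: M4=-1400/107
back: M3=21−15/56·-1400/107=2622/107
back: M2=-62/5−4/15·2622/107=-2026/107
back: M1=-3/2−1/4·-2026/107=346/107
M: M0=0, M1=346/107, M2=-2026/107, M3=2622/107, M4=-1400/107, M5=0
seg 0: a=0, c=M0/2=0, d=(M1−M0)/(6·1)=173/321, b=Δ0−h0·(2M0+M1)/6=790/321
seg 1: a=3, c=M1/2=173/107, d=(M2−M1)/(6·1)=-1186/321, b=Δ1−h1·(2M1+M2)/6=1309/321
seg 2: a=5, c=M2/2=-1013/107, d=(M3−M2)/(6·1)=2324/321, b=Δ2−h2·(2M2+M3)/6=-1211/321
seg 3: a=-1, c=M3/2=1311/107, d=(M4−M3)/(6·1)=-2011/321, b=Δ3−h3·(2M3+M4)/6=-317/321
seg 4: a=4, c=M4/2=-700/107, d=(M5−M4)/(6·2)=350/321, b=Δ4−h4·(2M4+M5)/6=1516/321
t_q=5/4 → seg 1, τ=1/4; S=3+1309/321·τ+173/107·τ²+-1186/321·τ³=13911/3424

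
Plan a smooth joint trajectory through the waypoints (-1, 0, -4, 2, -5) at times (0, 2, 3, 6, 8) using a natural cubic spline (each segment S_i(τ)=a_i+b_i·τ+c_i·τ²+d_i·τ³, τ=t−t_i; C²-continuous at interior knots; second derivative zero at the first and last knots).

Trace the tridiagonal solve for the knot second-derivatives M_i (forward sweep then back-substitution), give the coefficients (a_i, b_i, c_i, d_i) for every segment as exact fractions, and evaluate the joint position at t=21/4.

  seg 0: a=-1 b=125/52 c=0 d=-99/208
  seg 1: a=0 b=-43/13 c=-297/104 d=225/104
  seg 2: a=-4 b=-263/104 c=189/52 d=-17/24
  seg 3: a=2 b=2/13 c=-285/104 d=95/208
S(21/4) = 4273/6656

Δ: Δ0=1/2, Δ1=-4, Δ2=2, Δ3=-7/2
row 1: diag=6, rhs=-27; c'=1/6, d'=-9/2
row 2: denom=8−1·1/6=47/6; d'=(36−1·-9/2)/(47/6)=243/47
row 3: denom=10−3·18/47=416/47; d'=(-33−3·243/47)/(416/47)=-285/52
back: M3=-285/52
back: M2=243/47−18/47·-285/52=189/26
back: M1=-9/2−1/6·189/26=-297/52
M: M0=0, M1=-297/52, M2=189/26, M3=-285/52, M4=0
seg 0: a=-1, c=M0/2=0, d=(M1−M0)/(6·2)=-99/208, b=Δ0−h0·(2M0+M1)/6=125/52
seg 1: a=0, c=M1/2=-297/104, d=(M2−M1)/(6·1)=225/104, b=Δ1−h1·(2M1+M2)/6=-43/13
seg 2: a=-4, c=M2/2=189/52, d=(M3−M2)/(6·3)=-17/24, b=Δ2−h2·(2M2+M3)/6=-263/104
seg 3: a=2, c=M3/2=-285/104, d=(M4−M3)/(6·2)=95/208, b=Δ3−h3·(2M3+M4)/6=2/13
t_q=21/4 → seg 2, τ=9/4; S=-4+-263/104·τ+189/52·τ²+-17/24·τ³=4273/6656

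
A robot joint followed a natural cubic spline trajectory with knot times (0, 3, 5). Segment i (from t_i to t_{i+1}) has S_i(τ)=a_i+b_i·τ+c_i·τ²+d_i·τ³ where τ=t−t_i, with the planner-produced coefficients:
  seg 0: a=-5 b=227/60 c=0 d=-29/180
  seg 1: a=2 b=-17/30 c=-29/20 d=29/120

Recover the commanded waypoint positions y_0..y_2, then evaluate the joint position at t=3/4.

y_0 = S_0(0) = a_0 = -5
y_1 = S_1(0) = a_1 = 2
y_2 = S_1(2) = -3
t_q=3/4 is in segment 0 (τ=3/4); S_0(τ)=-571/256

y_0=-5 y_1=2 y_2=-3
S(3/4) = -571/256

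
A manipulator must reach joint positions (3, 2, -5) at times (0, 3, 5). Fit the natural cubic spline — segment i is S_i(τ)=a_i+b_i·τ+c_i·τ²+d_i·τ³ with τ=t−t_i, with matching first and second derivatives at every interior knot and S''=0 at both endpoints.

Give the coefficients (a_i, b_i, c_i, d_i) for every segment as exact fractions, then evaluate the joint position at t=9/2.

  seg 0: a=3 b=37/60 c=0 d=-19/180
  seg 1: a=2 b=-67/30 c=-19/20 d=19/120
S(9/2) = -189/64

Δ: Δ0=-1/3, Δ1=-7/2
row 1: diag=10, rhs=-19; c'=1/5, d'=-19/10
back: M1=-19/10
M: M0=0, M1=-19/10, M2=0
seg 0: a=3, c=M0/2=0, d=(M1−M0)/(6·3)=-19/180, b=Δ0−h0·(2M0+M1)/6=37/60
seg 1: a=2, c=M1/2=-19/20, d=(M2−M1)/(6·2)=19/120, b=Δ1−h1·(2M1+M2)/6=-67/30
t_q=9/2 → seg 1, τ=3/2; S=2+-67/30·τ+-19/20·τ²+19/120·τ³=-189/64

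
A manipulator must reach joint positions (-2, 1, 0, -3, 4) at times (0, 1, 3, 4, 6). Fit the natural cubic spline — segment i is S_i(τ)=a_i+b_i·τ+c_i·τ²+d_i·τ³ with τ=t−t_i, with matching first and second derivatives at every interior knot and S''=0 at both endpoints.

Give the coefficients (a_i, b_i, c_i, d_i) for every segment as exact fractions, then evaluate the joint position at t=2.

Δ: Δ0=3, Δ1=-1/2, Δ2=-3, Δ3=7/2
row 1: diag=6, rhs=-21; c'=1/3, d'=-7/2
row 2: denom=6−2·1/3=16/3; d'=(-15−2·-7/2)/(16/3)=-3/2
row 3: denom=6−1·3/16=93/16; d'=(39−1·-3/2)/(93/16)=216/31
back: M3=216/31
back: M2=-3/2−3/16·216/31=-87/31
back: M1=-7/2−1/3·-87/31=-159/62
M: M0=0, M1=-159/62, M2=-87/31, M3=216/31, M4=0
seg 0: a=-2, c=M0/2=0, d=(M1−M0)/(6·1)=-53/124, b=Δ0−h0·(2M0+M1)/6=425/124
seg 1: a=1, c=M1/2=-159/124, d=(M2−M1)/(6·2)=-5/248, b=Δ1−h1·(2M1+M2)/6=133/62
seg 2: a=0, c=M2/2=-87/62, d=(M3−M2)/(6·1)=101/62, b=Δ2−h2·(2M2+M3)/6=-100/31
seg 3: a=-3, c=M3/2=108/31, d=(M4−M3)/(6·2)=-18/31, b=Δ3−h3·(2M3+M4)/6=-71/62
t_q=2 → seg 1, τ=1; S=1+133/62·τ+-159/124·τ²+-5/248·τ³=457/248

  seg 0: a=-2 b=425/124 c=0 d=-53/124
  seg 1: a=1 b=133/62 c=-159/124 d=-5/248
  seg 2: a=0 b=-100/31 c=-87/62 d=101/62
  seg 3: a=-3 b=-71/62 c=108/31 d=-18/31
S(2) = 457/248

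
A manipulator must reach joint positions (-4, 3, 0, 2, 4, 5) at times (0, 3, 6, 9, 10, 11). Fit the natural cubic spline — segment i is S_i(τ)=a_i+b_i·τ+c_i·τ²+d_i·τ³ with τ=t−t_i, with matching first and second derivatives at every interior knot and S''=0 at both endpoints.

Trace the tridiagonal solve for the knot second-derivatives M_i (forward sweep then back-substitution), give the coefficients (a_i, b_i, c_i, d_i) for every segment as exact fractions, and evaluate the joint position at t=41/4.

  seg 0: a=-4 b=1379/417 c=0 d=-406/3753
  seg 1: a=3 b=161/417 c=-406/417 d=640/3753
  seg 2: a=0 b=-355/417 c=78/139 d=-23/1251
  seg 3: a=2 b=842/417 c=55/139 d=-173/417
  seg 4: a=4 b=653/417 c=-118/139 d=118/417
S(41/4) = 19317/4448

Δ: Δ0=7/3, Δ1=-1, Δ2=2/3, Δ3=2, Δ4=1
row 1: diag=12, rhs=-20; c'=1/4, d'=-5/3
row 2: denom=12−3·1/4=45/4; d'=(10−3·-5/3)/(45/4)=4/3
row 3: denom=8−3·4/15=36/5; d'=(8−3·4/3)/(36/5)=5/9
row 4: denom=4−1·5/36=139/36; d'=(-6−1·5/9)/(139/36)=-236/139
back: M4=-236/139
back: M3=5/9−5/36·-236/139=110/139
back: M2=4/3−4/15·110/139=156/139
back: M1=-5/3−1/4·156/139=-812/417
M: M0=0, M1=-812/417, M2=156/139, M3=110/139, M4=-236/139, M5=0
seg 0: a=-4, c=M0/2=0, d=(M1−M0)/(6·3)=-406/3753, b=Δ0−h0·(2M0+M1)/6=1379/417
seg 1: a=3, c=M1/2=-406/417, d=(M2−M1)/(6·3)=640/3753, b=Δ1−h1·(2M1+M2)/6=161/417
seg 2: a=0, c=M2/2=78/139, d=(M3−M2)/(6·3)=-23/1251, b=Δ2−h2·(2M2+M3)/6=-355/417
seg 3: a=2, c=M3/2=55/139, d=(M4−M3)/(6·1)=-173/417, b=Δ3−h3·(2M3+M4)/6=842/417
seg 4: a=4, c=M4/2=-118/139, d=(M5−M4)/(6·1)=118/417, b=Δ4−h4·(2M4+M5)/6=653/417
t_q=41/4 → seg 4, τ=1/4; S=4+653/417·τ+-118/139·τ²+118/417·τ³=19317/4448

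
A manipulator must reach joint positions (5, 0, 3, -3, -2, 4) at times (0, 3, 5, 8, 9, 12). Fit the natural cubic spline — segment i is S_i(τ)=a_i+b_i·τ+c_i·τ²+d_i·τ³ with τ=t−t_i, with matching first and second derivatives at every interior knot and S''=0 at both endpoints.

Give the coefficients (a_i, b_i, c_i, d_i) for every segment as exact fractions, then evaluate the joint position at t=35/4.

  seg 0: a=5 b=-2653/888 c=0 d=391/2664
  seg 1: a=0 b=433/444 c=391/296 d=-235/444
  seg 2: a=3 b=-41/444 c=-549/296 d=3247/7992
  seg 3: a=-3 b=-223/888 c=200/111 d=-163/296
  seg 4: a=-2 b=755/444 c=133/888 d=-133/7992
S(35/4) = -45601/18944

Δ: Δ0=-5/3, Δ1=3/2, Δ2=-2, Δ3=1, Δ4=2
row 1: diag=10, rhs=19; c'=1/5, d'=19/10
row 2: denom=10−2·1/5=48/5; d'=(-21−2·19/10)/(48/5)=-31/12
row 3: denom=8−3·5/16=113/16; d'=(18−3·-31/12)/(113/16)=412/113
row 4: denom=8−1·16/113=888/113; d'=(6−1·412/113)/(888/113)=133/444
back: M4=133/444
back: M3=412/113−16/113·133/444=400/111
back: M2=-31/12−5/16·400/111=-549/148
back: M1=19/10−1/5·-549/148=391/148
M: M0=0, M1=391/148, M2=-549/148, M3=400/111, M4=133/444, M5=0
seg 0: a=5, c=M0/2=0, d=(M1−M0)/(6·3)=391/2664, b=Δ0−h0·(2M0+M1)/6=-2653/888
seg 1: a=0, c=M1/2=391/296, d=(M2−M1)/(6·2)=-235/444, b=Δ1−h1·(2M1+M2)/6=433/444
seg 2: a=3, c=M2/2=-549/296, d=(M3−M2)/(6·3)=3247/7992, b=Δ2−h2·(2M2+M3)/6=-41/444
seg 3: a=-3, c=M3/2=200/111, d=(M4−M3)/(6·1)=-163/296, b=Δ3−h3·(2M3+M4)/6=-223/888
seg 4: a=-2, c=M4/2=133/888, d=(M5−M4)/(6·3)=-133/7992, b=Δ4−h4·(2M4+M5)/6=755/444
t_q=35/4 → seg 3, τ=3/4; S=-3+-223/888·τ+200/111·τ²+-163/296·τ³=-45601/18944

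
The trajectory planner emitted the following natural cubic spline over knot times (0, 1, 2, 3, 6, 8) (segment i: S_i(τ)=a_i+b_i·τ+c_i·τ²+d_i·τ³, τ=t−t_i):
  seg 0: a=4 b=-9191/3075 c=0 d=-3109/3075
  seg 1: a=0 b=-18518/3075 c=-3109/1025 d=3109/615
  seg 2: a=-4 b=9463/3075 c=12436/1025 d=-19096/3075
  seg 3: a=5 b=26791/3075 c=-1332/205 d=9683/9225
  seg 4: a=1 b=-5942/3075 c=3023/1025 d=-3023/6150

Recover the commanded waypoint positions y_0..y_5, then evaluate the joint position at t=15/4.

y_0=4 y_1=0 y_2=-4 y_3=5 y_4=1 y_5=5
S(15/4) = 109189/13120

y_0 = S_0(0) = a_0 = 4
y_1 = S_1(0) = a_1 = 0
y_2 = S_2(0) = a_2 = -4
y_3 = S_3(0) = a_3 = 5
y_4 = S_4(0) = a_4 = 1
y_5 = S_4(2) = 5
t_q=15/4 is in segment 3 (τ=3/4); S_3(τ)=109189/13120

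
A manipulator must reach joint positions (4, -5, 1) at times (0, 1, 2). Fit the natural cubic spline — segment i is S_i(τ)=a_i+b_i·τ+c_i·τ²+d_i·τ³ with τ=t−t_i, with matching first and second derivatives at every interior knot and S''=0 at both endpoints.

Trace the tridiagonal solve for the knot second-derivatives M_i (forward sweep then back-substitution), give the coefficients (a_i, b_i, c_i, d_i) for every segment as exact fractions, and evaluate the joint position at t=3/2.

  seg 0: a=4 b=-51/4 c=0 d=15/4
  seg 1: a=-5 b=-3/2 c=45/4 d=-15/4
S(3/2) = -109/32

Δ: Δ0=-9, Δ1=6
row 1: diag=4, rhs=90; c'=1/4, d'=45/2
back: M1=45/2
M: M0=0, M1=45/2, M2=0
seg 0: a=4, c=M0/2=0, d=(M1−M0)/(6·1)=15/4, b=Δ0−h0·(2M0+M1)/6=-51/4
seg 1: a=-5, c=M1/2=45/4, d=(M2−M1)/(6·1)=-15/4, b=Δ1−h1·(2M1+M2)/6=-3/2
t_q=3/2 → seg 1, τ=1/2; S=-5+-3/2·τ+45/4·τ²+-15/4·τ³=-109/32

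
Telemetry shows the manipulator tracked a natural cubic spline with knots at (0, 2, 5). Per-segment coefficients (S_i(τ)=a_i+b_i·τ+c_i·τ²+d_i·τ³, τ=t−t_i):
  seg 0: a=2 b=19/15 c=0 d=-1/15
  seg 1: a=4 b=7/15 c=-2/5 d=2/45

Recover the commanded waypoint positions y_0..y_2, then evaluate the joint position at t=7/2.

y_0=2 y_1=4 y_2=3
S(7/2) = 79/20

y_0 = S_0(0) = a_0 = 2
y_1 = S_1(0) = a_1 = 4
y_2 = S_1(3) = 3
t_q=7/2 is in segment 1 (τ=3/2); S_1(τ)=79/20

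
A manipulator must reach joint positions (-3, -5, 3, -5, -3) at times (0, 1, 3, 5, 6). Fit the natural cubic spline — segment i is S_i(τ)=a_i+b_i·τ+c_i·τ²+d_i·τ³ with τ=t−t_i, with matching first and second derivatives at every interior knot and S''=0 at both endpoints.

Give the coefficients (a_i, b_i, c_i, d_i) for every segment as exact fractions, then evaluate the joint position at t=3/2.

Δ: Δ0=-2, Δ1=4, Δ2=-4, Δ3=2
row 1: diag=6, rhs=36; c'=1/3, d'=6
row 2: denom=8−2·1/3=22/3; d'=(-48−2·6)/(22/3)=-90/11
row 3: denom=6−2·3/11=60/11; d'=(36−2·-90/11)/(60/11)=48/5
back: M3=48/5
back: M2=-90/11−3/11·48/5=-54/5
back: M1=6−1/3·-54/5=48/5
M: M0=0, M1=48/5, M2=-54/5, M3=48/5, M4=0
seg 0: a=-3, c=M0/2=0, d=(M1−M0)/(6·1)=8/5, b=Δ0−h0·(2M0+M1)/6=-18/5
seg 1: a=-5, c=M1/2=24/5, d=(M2−M1)/(6·2)=-17/10, b=Δ1−h1·(2M1+M2)/6=6/5
seg 2: a=3, c=M2/2=-27/5, d=(M3−M2)/(6·2)=17/10, b=Δ2−h2·(2M2+M3)/6=0
seg 3: a=-5, c=M3/2=24/5, d=(M4−M3)/(6·1)=-8/5, b=Δ3−h3·(2M3+M4)/6=-6/5
t_q=3/2 → seg 1, τ=1/2; S=-5+6/5·τ+24/5·τ²+-17/10·τ³=-273/80

  seg 0: a=-3 b=-18/5 c=0 d=8/5
  seg 1: a=-5 b=6/5 c=24/5 d=-17/10
  seg 2: a=3 b=0 c=-27/5 d=17/10
  seg 3: a=-5 b=-6/5 c=24/5 d=-8/5
S(3/2) = -273/80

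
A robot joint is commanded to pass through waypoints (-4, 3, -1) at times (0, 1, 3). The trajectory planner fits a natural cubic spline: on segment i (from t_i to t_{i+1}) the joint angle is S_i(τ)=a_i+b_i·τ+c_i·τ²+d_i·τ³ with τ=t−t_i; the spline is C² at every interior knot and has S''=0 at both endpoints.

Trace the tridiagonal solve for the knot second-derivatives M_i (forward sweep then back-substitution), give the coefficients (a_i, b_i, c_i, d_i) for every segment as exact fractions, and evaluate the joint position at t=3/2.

Δ: Δ0=7, Δ1=-2
row 1: diag=6, rhs=-54; c'=1/3, d'=-9
back: M1=-9
M: M0=0, M1=-9, M2=0
seg 0: a=-4, c=M0/2=0, d=(M1−M0)/(6·1)=-3/2, b=Δ0−h0·(2M0+M1)/6=17/2
seg 1: a=3, c=M1/2=-9/2, d=(M2−M1)/(6·2)=3/4, b=Δ1−h1·(2M1+M2)/6=4
t_q=3/2 → seg 1, τ=1/2; S=3+4·τ+-9/2·τ²+3/4·τ³=127/32

  seg 0: a=-4 b=17/2 c=0 d=-3/2
  seg 1: a=3 b=4 c=-9/2 d=3/4
S(3/2) = 127/32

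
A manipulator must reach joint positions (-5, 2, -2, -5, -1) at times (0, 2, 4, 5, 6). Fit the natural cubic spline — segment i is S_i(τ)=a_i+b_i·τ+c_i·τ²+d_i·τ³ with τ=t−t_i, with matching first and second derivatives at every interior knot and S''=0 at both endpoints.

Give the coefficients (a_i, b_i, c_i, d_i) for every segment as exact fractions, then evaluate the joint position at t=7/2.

  seg 0: a=-5 b=797/168 c=0 d=-209/672
  seg 1: a=2 b=85/84 c=-209/112 d=121/672
  seg 2: a=-2 b=-103/24 c=-11/14 d=349/168
  seg 3: a=-5 b=31/84 c=305/56 d=-305/168
S(7/2) = -131/1792

Δ: Δ0=7/2, Δ1=-2, Δ2=-3, Δ3=4
row 1: diag=8, rhs=-33; c'=1/4, d'=-33/8
row 2: denom=6−2·1/4=11/2; d'=(-6−2·-33/8)/(11/2)=9/22
row 3: denom=4−1·2/11=42/11; d'=(42−1·9/22)/(42/11)=305/28
back: M3=305/28
back: M2=9/22−2/11·305/28=-11/7
back: M1=-33/8−1/4·-11/7=-209/56
M: M0=0, M1=-209/56, M2=-11/7, M3=305/28, M4=0
seg 0: a=-5, c=M0/2=0, d=(M1−M0)/(6·2)=-209/672, b=Δ0−h0·(2M0+M1)/6=797/168
seg 1: a=2, c=M1/2=-209/112, d=(M2−M1)/(6·2)=121/672, b=Δ1−h1·(2M1+M2)/6=85/84
seg 2: a=-2, c=M2/2=-11/14, d=(M3−M2)/(6·1)=349/168, b=Δ2−h2·(2M2+M3)/6=-103/24
seg 3: a=-5, c=M3/2=305/56, d=(M4−M3)/(6·1)=-305/168, b=Δ3−h3·(2M3+M4)/6=31/84
t_q=7/2 → seg 1, τ=3/2; S=2+85/84·τ+-209/112·τ²+121/672·τ³=-131/1792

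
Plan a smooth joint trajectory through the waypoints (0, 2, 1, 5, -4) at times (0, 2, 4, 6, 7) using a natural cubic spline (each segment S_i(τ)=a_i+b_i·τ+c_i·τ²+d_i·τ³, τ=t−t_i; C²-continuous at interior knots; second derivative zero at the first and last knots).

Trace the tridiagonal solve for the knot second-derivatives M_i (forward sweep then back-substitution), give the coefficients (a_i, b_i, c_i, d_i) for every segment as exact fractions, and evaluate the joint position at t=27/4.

  seg 0: a=0 b=76/41 c=0 d=-35/164
  seg 1: a=2 b=-29/41 c=-105/82 d=227/328
  seg 2: a=1 b=203/82 c=471/164 d=-255/164
  seg 3: a=5 b=-385/82 c=-1059/164 d=353/164
S(27/4) = -13073/10496

Δ: Δ0=1, Δ1=-1/2, Δ2=2, Δ3=-9
row 1: diag=8, rhs=-9; c'=1/4, d'=-9/8
row 2: denom=8−2·1/4=15/2; d'=(15−2·-9/8)/(15/2)=23/10
row 3: denom=6−2·4/15=82/15; d'=(-66−2·23/10)/(82/15)=-1059/82
back: M3=-1059/82
back: M2=23/10−4/15·-1059/82=471/82
back: M1=-9/8−1/4·471/82=-105/41
M: M0=0, M1=-105/41, M2=471/82, M3=-1059/82, M4=0
seg 0: a=0, c=M0/2=0, d=(M1−M0)/(6·2)=-35/164, b=Δ0−h0·(2M0+M1)/6=76/41
seg 1: a=2, c=M1/2=-105/82, d=(M2−M1)/(6·2)=227/328, b=Δ1−h1·(2M1+M2)/6=-29/41
seg 2: a=1, c=M2/2=471/164, d=(M3−M2)/(6·2)=-255/164, b=Δ2−h2·(2M2+M3)/6=203/82
seg 3: a=5, c=M3/2=-1059/164, d=(M4−M3)/(6·1)=353/164, b=Δ3−h3·(2M3+M4)/6=-385/82
t_q=27/4 → seg 3, τ=3/4; S=5+-385/82·τ+-1059/164·τ²+353/164·τ³=-13073/10496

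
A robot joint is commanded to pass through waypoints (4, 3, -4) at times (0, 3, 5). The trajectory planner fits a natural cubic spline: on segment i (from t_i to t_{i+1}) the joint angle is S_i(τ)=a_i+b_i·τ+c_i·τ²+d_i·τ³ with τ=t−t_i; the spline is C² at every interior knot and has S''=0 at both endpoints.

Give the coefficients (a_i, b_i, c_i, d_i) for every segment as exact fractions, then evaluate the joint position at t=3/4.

Δ: Δ0=-1/3, Δ1=-7/2
row 1: diag=10, rhs=-19; c'=1/5, d'=-19/10
back: M1=-19/10
M: M0=0, M1=-19/10, M2=0
seg 0: a=4, c=M0/2=0, d=(M1−M0)/(6·3)=-19/180, b=Δ0−h0·(2M0+M1)/6=37/60
seg 1: a=3, c=M1/2=-19/20, d=(M2−M1)/(6·2)=19/120, b=Δ1−h1·(2M1+M2)/6=-67/30
t_q=3/4 → seg 0, τ=3/4; S=4+37/60·τ+0·τ²+-19/180·τ³=1131/256

  seg 0: a=4 b=37/60 c=0 d=-19/180
  seg 1: a=3 b=-67/30 c=-19/20 d=19/120
S(3/4) = 1131/256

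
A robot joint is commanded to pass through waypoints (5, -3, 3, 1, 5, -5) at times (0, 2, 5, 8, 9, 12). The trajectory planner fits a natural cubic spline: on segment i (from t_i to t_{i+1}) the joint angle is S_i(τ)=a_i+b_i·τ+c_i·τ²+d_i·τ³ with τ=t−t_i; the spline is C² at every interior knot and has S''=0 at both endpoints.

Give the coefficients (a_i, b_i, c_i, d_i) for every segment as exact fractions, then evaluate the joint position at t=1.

  seg 0: a=5 b=-11704/2091 c=0 d=835/2091
  seg 1: a=-3 b=-1684/2091 c=1670/697 d=-9164/18819
  seg 2: a=3 b=52/123 c=-4154/2091 d=10184/18819
  seg 3: a=1 b=6512/2091 c=2010/697 d=-4178/2091
  seg 4: a=5 b=6038/2091 c=-2168/697 d=2168/6273
S(1) = -138/697

Δ: Δ0=-4, Δ1=2, Δ2=-2/3, Δ3=4, Δ4=-10/3
row 1: diag=10, rhs=36; c'=3/10, d'=18/5
row 2: denom=12−3·3/10=111/10; d'=(-16−3·18/5)/(111/10)=-268/111
row 3: denom=8−3·10/37=266/37; d'=(28−3·-268/111)/(266/37)=652/133
row 4: denom=8−1·37/266=2091/266; d'=(-44−1·652/133)/(2091/266)=-4336/697
back: M4=-4336/697
back: M3=652/133−37/266·-4336/697=4020/697
back: M2=-268/111−10/37·4020/697=-8308/2091
back: M1=18/5−3/10·-8308/2091=3340/697
M: M0=0, M1=3340/697, M2=-8308/2091, M3=4020/697, M4=-4336/697, M5=0
seg 0: a=5, c=M0/2=0, d=(M1−M0)/(6·2)=835/2091, b=Δ0−h0·(2M0+M1)/6=-11704/2091
seg 1: a=-3, c=M1/2=1670/697, d=(M2−M1)/(6·3)=-9164/18819, b=Δ1−h1·(2M1+M2)/6=-1684/2091
seg 2: a=3, c=M2/2=-4154/2091, d=(M3−M2)/(6·3)=10184/18819, b=Δ2−h2·(2M2+M3)/6=52/123
seg 3: a=1, c=M3/2=2010/697, d=(M4−M3)/(6·1)=-4178/2091, b=Δ3−h3·(2M3+M4)/6=6512/2091
seg 4: a=5, c=M4/2=-2168/697, d=(M5−M4)/(6·3)=2168/6273, b=Δ4−h4·(2M4+M5)/6=6038/2091
t_q=1 → seg 0, τ=1; S=5+-11704/2091·τ+0·τ²+835/2091·τ³=-138/697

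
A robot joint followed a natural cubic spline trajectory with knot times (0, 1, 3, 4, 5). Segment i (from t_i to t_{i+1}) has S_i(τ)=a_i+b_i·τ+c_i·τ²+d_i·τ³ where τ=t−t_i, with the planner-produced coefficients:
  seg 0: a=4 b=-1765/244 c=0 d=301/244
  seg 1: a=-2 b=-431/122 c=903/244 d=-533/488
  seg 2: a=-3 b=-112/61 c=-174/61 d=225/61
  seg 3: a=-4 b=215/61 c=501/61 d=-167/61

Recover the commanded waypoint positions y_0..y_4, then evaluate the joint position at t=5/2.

y_0 = S_0(0) = a_0 = 4
y_1 = S_1(0) = a_1 = -2
y_2 = S_2(0) = a_2 = -3
y_3 = S_3(0) = a_3 = -4
y_4 = S_3(1) = 5
t_q=5/2 is in segment 1 (τ=3/2); S_1(τ)=-10379/3904

y_0=4 y_1=-2 y_2=-3 y_3=-4 y_4=5
S(5/2) = -10379/3904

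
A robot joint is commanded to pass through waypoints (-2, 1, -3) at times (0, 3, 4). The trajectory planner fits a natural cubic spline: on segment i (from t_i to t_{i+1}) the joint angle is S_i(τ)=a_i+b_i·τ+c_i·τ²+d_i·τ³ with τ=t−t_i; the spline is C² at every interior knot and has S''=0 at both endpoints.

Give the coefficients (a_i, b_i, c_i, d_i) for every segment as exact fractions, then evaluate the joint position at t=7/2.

  seg 0: a=-2 b=23/8 c=0 d=-5/24
  seg 1: a=1 b=-11/4 c=-15/8 d=5/8
S(7/2) = -49/64

Δ: Δ0=1, Δ1=-4
row 1: diag=8, rhs=-30; c'=1/8, d'=-15/4
back: M1=-15/4
M: M0=0, M1=-15/4, M2=0
seg 0: a=-2, c=M0/2=0, d=(M1−M0)/(6·3)=-5/24, b=Δ0−h0·(2M0+M1)/6=23/8
seg 1: a=1, c=M1/2=-15/8, d=(M2−M1)/(6·1)=5/8, b=Δ1−h1·(2M1+M2)/6=-11/4
t_q=7/2 → seg 1, τ=1/2; S=1+-11/4·τ+-15/8·τ²+5/8·τ³=-49/64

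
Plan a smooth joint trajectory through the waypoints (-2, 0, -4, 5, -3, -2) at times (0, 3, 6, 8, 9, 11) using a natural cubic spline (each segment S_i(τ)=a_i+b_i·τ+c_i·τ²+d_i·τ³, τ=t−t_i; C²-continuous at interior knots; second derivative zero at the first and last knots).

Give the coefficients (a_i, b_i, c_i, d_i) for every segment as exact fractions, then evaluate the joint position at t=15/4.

Δ: Δ0=2/3, Δ1=-4/3, Δ2=9/2, Δ3=-8, Δ4=1/2
row 1: diag=12, rhs=-12; c'=1/4, d'=-1
row 2: denom=10−3·1/4=37/4; d'=(35−3·-1)/(37/4)=152/37
row 3: denom=6−2·8/37=206/37; d'=(-75−2·152/37)/(206/37)=-3079/206
row 4: denom=6−1·37/206=1199/206; d'=(51−1·-3079/206)/(1199/206)=1235/109
back: M4=1235/109
back: M3=-3079/206−37/206·1235/109=-1851/109
back: M2=152/37−8/37·-1851/109=848/109
back: M1=-1−1/4·848/109=-321/109
M: M0=0, M1=-321/109, M2=848/109, M3=-1851/109, M4=1235/109, M5=0
seg 0: a=-2, c=M0/2=0, d=(M1−M0)/(6·3)=-107/654, b=Δ0−h0·(2M0+M1)/6=1399/654
seg 1: a=0, c=M1/2=-321/218, d=(M2−M1)/(6·3)=1169/1962, b=Δ1−h1·(2M1+M2)/6=-745/327
seg 2: a=-4, c=M2/2=424/109, d=(M3−M2)/(6·2)=-2699/1308, b=Δ2−h2·(2M2+M3)/6=3253/654
seg 3: a=5, c=M3/2=-1851/218, d=(M4−M3)/(6·1)=1543/327, b=Δ3−h3·(2M3+M4)/6=-2765/654
seg 4: a=-3, c=M4/2=1235/218, d=(M5−M4)/(6·2)=-1235/1308, b=Δ4−h4·(2M4+M5)/6=-4613/654
t_q=15/4 → seg 1, τ=3/4; S=0+-745/327·τ+-321/218·τ²+1169/1962·τ³=-31889/13952

  seg 0: a=-2 b=1399/654 c=0 d=-107/654
  seg 1: a=0 b=-745/327 c=-321/218 d=1169/1962
  seg 2: a=-4 b=3253/654 c=424/109 d=-2699/1308
  seg 3: a=5 b=-2765/654 c=-1851/218 d=1543/327
  seg 4: a=-3 b=-4613/654 c=1235/218 d=-1235/1308
S(15/4) = -31889/13952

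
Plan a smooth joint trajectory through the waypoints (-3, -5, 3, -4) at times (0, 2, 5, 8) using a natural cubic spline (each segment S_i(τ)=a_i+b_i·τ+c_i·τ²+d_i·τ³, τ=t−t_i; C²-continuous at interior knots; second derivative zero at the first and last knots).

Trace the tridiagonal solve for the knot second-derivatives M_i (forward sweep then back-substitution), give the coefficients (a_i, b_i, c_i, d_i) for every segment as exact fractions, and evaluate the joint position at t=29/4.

Δ: Δ0=-1, Δ1=8/3, Δ2=-7/3
row 1: diag=10, rhs=22; c'=3/10, d'=11/5
row 2: denom=12−3·3/10=111/10; d'=(-30−3·11/5)/(111/10)=-122/37
back: M2=-122/37
back: M1=11/5−3/10·-122/37=118/37
M: M0=0, M1=118/37, M2=-122/37, M3=0
seg 0: a=-3, c=M0/2=0, d=(M1−M0)/(6·2)=59/222, b=Δ0−h0·(2M0+M1)/6=-229/111
seg 1: a=-5, c=M1/2=59/37, d=(M2−M1)/(6·3)=-40/111, b=Δ1−h1·(2M1+M2)/6=125/111
seg 2: a=3, c=M2/2=-61/37, d=(M3−M2)/(6·3)=61/333, b=Δ2−h2·(2M2+M3)/6=107/111
t_q=29/4 → seg 2, τ=9/4; S=3+107/111·τ+-61/37·τ²+61/333·τ³=-2583/2368

  seg 0: a=-3 b=-229/111 c=0 d=59/222
  seg 1: a=-5 b=125/111 c=59/37 d=-40/111
  seg 2: a=3 b=107/111 c=-61/37 d=61/333
S(29/4) = -2583/2368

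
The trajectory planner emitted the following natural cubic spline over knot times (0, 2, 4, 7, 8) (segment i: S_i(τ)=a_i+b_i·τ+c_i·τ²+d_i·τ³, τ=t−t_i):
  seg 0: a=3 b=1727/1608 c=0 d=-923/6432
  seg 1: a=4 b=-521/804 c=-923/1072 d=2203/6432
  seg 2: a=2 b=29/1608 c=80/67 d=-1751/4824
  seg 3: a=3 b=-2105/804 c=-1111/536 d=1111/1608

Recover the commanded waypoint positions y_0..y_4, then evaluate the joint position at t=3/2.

y_0=3 y_1=4 y_2=2 y_3=3 y_4=-1
S(3/2) = 70781/17152

y_0 = S_0(0) = a_0 = 3
y_1 = S_1(0) = a_1 = 4
y_2 = S_2(0) = a_2 = 2
y_3 = S_3(0) = a_3 = 3
y_4 = S_3(1) = -1
t_q=3/2 is in segment 0 (τ=3/2); S_0(τ)=70781/17152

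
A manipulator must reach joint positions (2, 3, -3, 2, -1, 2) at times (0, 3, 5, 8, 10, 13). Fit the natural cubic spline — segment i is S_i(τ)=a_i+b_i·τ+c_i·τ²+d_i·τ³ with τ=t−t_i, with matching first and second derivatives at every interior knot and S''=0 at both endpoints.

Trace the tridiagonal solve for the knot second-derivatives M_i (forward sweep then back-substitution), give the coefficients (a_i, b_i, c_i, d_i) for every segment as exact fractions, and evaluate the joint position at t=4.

  seg 0: a=2 b=1235/693 c=0 d=-1004/6237
  seg 1: a=3 b=-1777/693 c=-1004/693 d=853/1386
  seg 2: a=-3 b=-75/77 c=1555/693 d=-5/11
  seg 3: a=2 b=50/231 c=-1280/693 d=2741/5544
  seg 4: a=-1 b=-1717/1386 c=3103/2772 d=-3103/24948
S(4) = -551/1386

Δ: Δ0=1/3, Δ1=-3, Δ2=5/3, Δ3=-3/2, Δ4=1
row 1: diag=10, rhs=-20; c'=1/5, d'=-2
row 2: denom=10−2·1/5=48/5; d'=(28−2·-2)/(48/5)=10/3
row 3: denom=10−3·5/16=145/16; d'=(-19−3·10/3)/(145/16)=-16/5
row 4: denom=10−2·32/145=1386/145; d'=(15−2·-16/5)/(1386/145)=3103/1386
back: M4=3103/1386
back: M3=-16/5−32/145·3103/1386=-2560/693
back: M2=10/3−5/16·-2560/693=3110/693
back: M1=-2−1/5·3110/693=-2008/693
M: M0=0, M1=-2008/693, M2=3110/693, M3=-2560/693, M4=3103/1386, M5=0
seg 0: a=2, c=M0/2=0, d=(M1−M0)/(6·3)=-1004/6237, b=Δ0−h0·(2M0+M1)/6=1235/693
seg 1: a=3, c=M1/2=-1004/693, d=(M2−M1)/(6·2)=853/1386, b=Δ1−h1·(2M1+M2)/6=-1777/693
seg 2: a=-3, c=M2/2=1555/693, d=(M3−M2)/(6·3)=-5/11, b=Δ2−h2·(2M2+M3)/6=-75/77
seg 3: a=2, c=M3/2=-1280/693, d=(M4−M3)/(6·2)=2741/5544, b=Δ3−h3·(2M3+M4)/6=50/231
seg 4: a=-1, c=M4/2=3103/2772, d=(M5−M4)/(6·3)=-3103/24948, b=Δ4−h4·(2M4+M5)/6=-1717/1386
t_q=4 → seg 1, τ=1; S=3+-1777/693·τ+-1004/693·τ²+853/1386·τ³=-551/1386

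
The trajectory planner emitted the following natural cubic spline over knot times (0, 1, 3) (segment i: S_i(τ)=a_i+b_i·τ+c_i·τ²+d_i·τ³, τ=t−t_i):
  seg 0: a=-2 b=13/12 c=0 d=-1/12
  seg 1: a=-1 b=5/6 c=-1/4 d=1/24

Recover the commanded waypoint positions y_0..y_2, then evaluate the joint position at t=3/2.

y_0=-2 y_1=-1 y_2=0
S(3/2) = -41/64

y_0 = S_0(0) = a_0 = -2
y_1 = S_1(0) = a_1 = -1
y_2 = S_1(2) = 0
t_q=3/2 is in segment 1 (τ=1/2); S_1(τ)=-41/64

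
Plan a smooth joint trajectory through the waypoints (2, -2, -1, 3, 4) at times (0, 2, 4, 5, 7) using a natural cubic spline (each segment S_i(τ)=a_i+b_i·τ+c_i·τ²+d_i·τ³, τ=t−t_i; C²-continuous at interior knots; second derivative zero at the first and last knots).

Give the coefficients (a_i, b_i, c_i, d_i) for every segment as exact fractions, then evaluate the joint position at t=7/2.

Δ: Δ0=-2, Δ1=1/2, Δ2=4, Δ3=1/2
row 1: diag=8, rhs=15; c'=1/4, d'=15/8
row 2: denom=6−2·1/4=11/2; d'=(21−2·15/8)/(11/2)=69/22
row 3: denom=6−1·2/11=64/11; d'=(-21−1·69/22)/(64/11)=-531/128
back: M3=-531/128
back: M2=69/22−2/11·-531/128=249/64
back: M1=15/8−1/4·249/64=231/256
M: M0=0, M1=231/256, M2=249/64, M3=-531/128, M4=0
seg 0: a=2, c=M0/2=0, d=(M1−M0)/(6·2)=77/1024, b=Δ0−h0·(2M0+M1)/6=-589/256
seg 1: a=-2, c=M1/2=231/512, d=(M2−M1)/(6·2)=255/1024, b=Δ1−h1·(2M1+M2)/6=-179/128
seg 2: a=-1, c=M2/2=249/128, d=(M3−M2)/(6·1)=-343/256, b=Δ2−h2·(2M2+M3)/6=869/256
seg 3: a=3, c=M3/2=-531/256, d=(M4−M3)/(6·2)=177/512, b=Δ3−h3·(2M3+M4)/6=209/64
t_q=7/2 → seg 1, τ=3/2; S=-2+-179/128·τ+231/512·τ²+255/1024·τ³=-18367/8192

  seg 0: a=2 b=-589/256 c=0 d=77/1024
  seg 1: a=-2 b=-179/128 c=231/512 d=255/1024
  seg 2: a=-1 b=869/256 c=249/128 d=-343/256
  seg 3: a=3 b=209/64 c=-531/256 d=177/512
S(7/2) = -18367/8192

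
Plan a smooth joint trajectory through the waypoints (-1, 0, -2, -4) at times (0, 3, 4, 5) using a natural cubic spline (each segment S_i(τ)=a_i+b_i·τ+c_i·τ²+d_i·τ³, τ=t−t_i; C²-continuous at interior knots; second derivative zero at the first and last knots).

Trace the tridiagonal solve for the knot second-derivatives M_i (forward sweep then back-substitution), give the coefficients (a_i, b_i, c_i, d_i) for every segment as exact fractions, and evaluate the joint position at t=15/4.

  seg 0: a=-1 b=115/93 c=0 d=-28/279
  seg 1: a=0 b=-137/93 c=-28/31 d=35/93
  seg 2: a=-2 b=-200/93 c=7/31 d=-7/93
S(15/4) = -2885/1984

Δ: Δ0=1/3, Δ1=-2, Δ2=-2
row 1: diag=8, rhs=-14; c'=1/8, d'=-7/4
row 2: denom=4−1·1/8=31/8; d'=(0−1·-7/4)/(31/8)=14/31
back: M2=14/31
back: M1=-7/4−1/8·14/31=-56/31
M: M0=0, M1=-56/31, M2=14/31, M3=0
seg 0: a=-1, c=M0/2=0, d=(M1−M0)/(6·3)=-28/279, b=Δ0−h0·(2M0+M1)/6=115/93
seg 1: a=0, c=M1/2=-28/31, d=(M2−M1)/(6·1)=35/93, b=Δ1−h1·(2M1+M2)/6=-137/93
seg 2: a=-2, c=M2/2=7/31, d=(M3−M2)/(6·1)=-7/93, b=Δ2−h2·(2M2+M3)/6=-200/93
t_q=15/4 → seg 1, τ=3/4; S=0+-137/93·τ+-28/31·τ²+35/93·τ³=-2885/1984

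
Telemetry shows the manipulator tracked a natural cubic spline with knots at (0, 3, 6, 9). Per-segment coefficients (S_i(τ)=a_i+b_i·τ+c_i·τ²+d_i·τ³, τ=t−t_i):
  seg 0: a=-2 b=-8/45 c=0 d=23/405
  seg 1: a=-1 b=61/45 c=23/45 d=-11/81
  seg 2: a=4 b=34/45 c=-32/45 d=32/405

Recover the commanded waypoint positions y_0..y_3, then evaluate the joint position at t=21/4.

y_0 = S_0(0) = a_0 = -2
y_1 = S_1(0) = a_1 = -1
y_2 = S_2(0) = a_2 = 4
y_3 = S_2(3) = 2
t_q=21/4 is in segment 1 (τ=9/4); S_1(τ)=989/320

y_0=-2 y_1=-1 y_2=4 y_3=2
S(21/4) = 989/320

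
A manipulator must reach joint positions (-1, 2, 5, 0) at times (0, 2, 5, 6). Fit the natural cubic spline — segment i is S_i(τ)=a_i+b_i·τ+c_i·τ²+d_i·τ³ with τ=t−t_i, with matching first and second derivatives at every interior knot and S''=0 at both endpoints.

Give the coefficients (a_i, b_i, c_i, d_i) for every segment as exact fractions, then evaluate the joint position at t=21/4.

  seg 0: a=-1 b=157/142 c=0 d=7/71
  seg 1: a=2 b=325/142 c=42/71 d=-145/426
  seg 2: a=5 b=-238/71 c=-351/142 d=117/142
S(21/4) = 36537/9088

Δ: Δ0=3/2, Δ1=1, Δ2=-5
row 1: diag=10, rhs=-3; c'=3/10, d'=-3/10
row 2: denom=8−3·3/10=71/10; d'=(-36−3·-3/10)/(71/10)=-351/71
back: M2=-351/71
back: M1=-3/10−3/10·-351/71=84/71
M: M0=0, M1=84/71, M2=-351/71, M3=0
seg 0: a=-1, c=M0/2=0, d=(M1−M0)/(6·2)=7/71, b=Δ0−h0·(2M0+M1)/6=157/142
seg 1: a=2, c=M1/2=42/71, d=(M2−M1)/(6·3)=-145/426, b=Δ1−h1·(2M1+M2)/6=325/142
seg 2: a=5, c=M2/2=-351/142, d=(M3−M2)/(6·1)=117/142, b=Δ2−h2·(2M2+M3)/6=-238/71
t_q=21/4 → seg 2, τ=1/4; S=5+-238/71·τ+-351/142·τ²+117/142·τ³=36537/9088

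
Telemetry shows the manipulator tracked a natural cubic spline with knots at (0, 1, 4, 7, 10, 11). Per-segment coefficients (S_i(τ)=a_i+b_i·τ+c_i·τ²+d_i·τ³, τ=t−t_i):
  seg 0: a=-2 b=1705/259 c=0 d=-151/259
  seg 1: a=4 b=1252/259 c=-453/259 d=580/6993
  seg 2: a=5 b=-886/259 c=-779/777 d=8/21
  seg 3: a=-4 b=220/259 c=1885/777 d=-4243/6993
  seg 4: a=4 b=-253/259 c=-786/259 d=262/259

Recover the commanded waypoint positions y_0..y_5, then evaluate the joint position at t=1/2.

y_0 = S_0(0) = a_0 = -2
y_1 = S_1(0) = a_1 = 4
y_2 = S_2(0) = a_2 = 5
y_3 = S_3(0) = a_3 = -4
y_4 = S_4(0) = a_4 = 4
y_5 = S_4(1) = 1
t_q=1/2 is in segment 0 (τ=1/2); S_0(τ)=2525/2072

y_0=-2 y_1=4 y_2=5 y_3=-4 y_4=4 y_5=1
S(1/2) = 2525/2072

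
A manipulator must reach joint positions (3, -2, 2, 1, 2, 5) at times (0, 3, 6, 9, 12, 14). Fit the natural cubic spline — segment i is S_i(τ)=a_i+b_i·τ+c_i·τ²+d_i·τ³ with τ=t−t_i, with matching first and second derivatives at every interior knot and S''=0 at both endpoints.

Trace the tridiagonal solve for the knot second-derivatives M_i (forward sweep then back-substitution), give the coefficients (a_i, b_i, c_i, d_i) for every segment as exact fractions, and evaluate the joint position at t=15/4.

Δ: Δ0=-5/3, Δ1=4/3, Δ2=-1/3, Δ3=1/3, Δ4=3/2
row 1: diag=12, rhs=18; c'=1/4, d'=3/2
row 2: denom=12−3·1/4=45/4; d'=(-10−3·3/2)/(45/4)=-58/45
row 3: denom=12−3·4/15=56/5; d'=(4−3·-58/45)/(56/5)=59/84
row 4: denom=10−3·15/56=515/56; d'=(7−3·59/84)/(515/56)=274/515
back: M4=274/515
back: M3=59/84−15/56·274/515=173/309
back: M2=-58/45−4/15·173/309=-2222/1545
back: M1=3/2−1/4·-2222/1545=2873/1545
M: M0=0, M1=2873/1545, M2=-2222/1545, M3=173/309, M4=274/515, M5=0
seg 0: a=3, c=M0/2=0, d=(M1−M0)/(6·3)=2873/27810, b=Δ0−h0·(2M0+M1)/6=-8023/3090
seg 1: a=-2, c=M1/2=2873/3090, d=(M2−M1)/(6·3)=-1019/5562, b=Δ1−h1·(2M1+M2)/6=298/1545
seg 2: a=2, c=M2/2=-1111/1545, d=(M3−M2)/(6·3)=343/3090, b=Δ2−h2·(2M2+M3)/6=2549/3090
seg 3: a=1, c=M3/2=173/618, d=(M4−M3)/(6·3)=-43/27810, b=Δ3−h3·(2M3+M4)/6=-761/1545
seg 4: a=2, c=M4/2=137/515, d=(M5−M4)/(6·2)=-137/3090, b=Δ4−h4·(2M4+M5)/6=3539/3090
t_q=15/4 → seg 1, τ=3/4; S=-2+298/1545·τ+2873/3090·τ²+-1019/5562·τ³=-92923/65920

  seg 0: a=3 b=-8023/3090 c=0 d=2873/27810
  seg 1: a=-2 b=298/1545 c=2873/3090 d=-1019/5562
  seg 2: a=2 b=2549/3090 c=-1111/1545 d=343/3090
  seg 3: a=1 b=-761/1545 c=173/618 d=-43/27810
  seg 4: a=2 b=3539/3090 c=137/515 d=-137/3090
S(15/4) = -92923/65920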